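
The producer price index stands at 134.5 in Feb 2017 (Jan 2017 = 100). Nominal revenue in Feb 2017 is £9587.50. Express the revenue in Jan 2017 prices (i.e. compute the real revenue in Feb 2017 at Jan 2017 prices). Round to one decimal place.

7128.3

Real = Nominal ÷ (Index/100) = 9587.50 ÷ (134.5/100)
     = 9587.50 ÷ 1.345 = 7128.2528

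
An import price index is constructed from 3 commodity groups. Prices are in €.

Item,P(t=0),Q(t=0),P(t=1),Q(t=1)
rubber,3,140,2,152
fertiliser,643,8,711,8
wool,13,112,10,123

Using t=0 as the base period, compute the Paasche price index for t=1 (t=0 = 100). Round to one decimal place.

100.3

Paasche price index uses current-period quantities as weights.
ΣP(t=1)·Q(t=1) = 2×152 + 711×8 + 10×123 = 304 + 5688 + 1230 = 7222
ΣP(t=0)·Q(t=1) = 3×152 + 643×8 + 13×123 = 456 + 5144 + 1599 = 7199
Index = 7222 / 7199 × 100 = 100.3195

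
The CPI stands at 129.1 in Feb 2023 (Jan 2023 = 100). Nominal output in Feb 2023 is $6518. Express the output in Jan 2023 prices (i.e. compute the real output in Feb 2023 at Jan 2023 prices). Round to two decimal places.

5048.80

Real = Nominal ÷ (Index/100) = 6518 ÷ (129.1/100)
     = 6518 ÷ 1.291 = 5048.7994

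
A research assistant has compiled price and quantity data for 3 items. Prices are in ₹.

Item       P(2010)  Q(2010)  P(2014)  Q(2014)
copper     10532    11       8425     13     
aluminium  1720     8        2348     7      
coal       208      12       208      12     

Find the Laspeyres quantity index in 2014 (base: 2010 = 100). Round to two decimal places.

Laspeyres quantity index uses base-period prices as weights.
ΣP(2010)·Q(2014) = 10532×13 + 1720×7 + 208×12 = 136916 + 12040 + 2496 = 151452
ΣP(2010)·Q(2010) = 10532×11 + 1720×8 + 208×12 = 115852 + 13760 + 2496 = 132108
Index = 151452 / 132108 × 100 = 114.6426

114.64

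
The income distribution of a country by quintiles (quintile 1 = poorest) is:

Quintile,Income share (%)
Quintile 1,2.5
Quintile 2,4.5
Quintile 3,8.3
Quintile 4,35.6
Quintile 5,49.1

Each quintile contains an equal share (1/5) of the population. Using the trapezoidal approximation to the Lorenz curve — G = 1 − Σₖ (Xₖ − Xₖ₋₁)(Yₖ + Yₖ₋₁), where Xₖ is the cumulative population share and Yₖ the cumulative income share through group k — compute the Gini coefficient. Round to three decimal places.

Cumulative income shares Yₖ: 0.0250, 0.0700, 0.1530, 0.5090, 1.0000
Σ (Xₖ−Xₖ₋₁)(Yₖ+Yₖ₋₁) = (1/5)(0.0250+0.0000) + (1/5)(0.0700+0.0250) + (1/5)(0.1530+0.0700) + (1/5)(0.5090+0.1530) + (1/5)(1.0000+0.5090)
  = 0.0050 + 0.0190 + 0.0446 + 0.1324 + 0.3018 = 0.5028
G = 1 − 0.5028 = 0.4972

0.497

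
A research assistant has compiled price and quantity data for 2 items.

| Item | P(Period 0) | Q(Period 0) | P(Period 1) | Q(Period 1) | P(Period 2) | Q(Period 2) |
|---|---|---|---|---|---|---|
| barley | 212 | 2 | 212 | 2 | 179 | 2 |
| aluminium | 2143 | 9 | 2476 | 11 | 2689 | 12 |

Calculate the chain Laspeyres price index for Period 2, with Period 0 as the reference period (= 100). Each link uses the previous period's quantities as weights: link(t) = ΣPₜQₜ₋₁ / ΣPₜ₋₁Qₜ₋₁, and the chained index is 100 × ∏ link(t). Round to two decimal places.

Link Period 0→Period 1:
ΣP(Period 1)Q(Period 0) = 212×2 + 2476×9 = 424 + 22284 = 22708
ΣP(Period 0)Q(Period 0) = 212×2 + 2143×9 = 424 + 19287 = 19711
link = 22708/19711 = 1.152047
Link Period 1→Period 2:
ΣP(Period 2)Q(Period 1) = 179×2 + 2689×11 = 358 + 29579 = 29937
ΣP(Period 1)Q(Period 1) = 212×2 + 2476×11 = 424 + 27236 = 27660
link = 29937/27660 = 1.082321
Chained index = 100 × 1.152047 × 1.082321 = 124.6885

124.69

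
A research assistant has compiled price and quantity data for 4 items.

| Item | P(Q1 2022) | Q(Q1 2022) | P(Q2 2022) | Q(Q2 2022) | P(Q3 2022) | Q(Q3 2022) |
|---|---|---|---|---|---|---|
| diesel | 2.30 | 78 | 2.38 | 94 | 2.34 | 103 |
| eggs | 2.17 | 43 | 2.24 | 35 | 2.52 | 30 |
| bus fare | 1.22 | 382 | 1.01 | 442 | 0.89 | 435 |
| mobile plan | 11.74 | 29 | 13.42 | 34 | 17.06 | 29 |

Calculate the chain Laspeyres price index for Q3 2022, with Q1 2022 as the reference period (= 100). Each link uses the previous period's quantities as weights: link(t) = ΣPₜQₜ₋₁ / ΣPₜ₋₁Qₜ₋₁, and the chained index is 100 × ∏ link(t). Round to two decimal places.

Link Q1 2022→Q2 2022:
ΣP(Q2 2022)Q(Q1 2022) = 2.38×78 + 2.24×43 + 1.01×382 + 13.42×29 = 185.64 + 96.32 + 385.82 + 389.18 = 1056.96
ΣP(Q1 2022)Q(Q1 2022) = 2.30×78 + 2.17×43 + 1.22×382 + 11.74×29 = 179.4 + 93.31 + 466.04 + 340.46 = 1079.21
link = 1056.96/1079.21 = 0.979383
Link Q2 2022→Q3 2022:
ΣP(Q3 2022)Q(Q2 2022) = 2.34×94 + 2.52×35 + 0.89×442 + 17.06×34 = 219.96 + 88.2 + 393.38 + 580.04 = 1281.58
ΣP(Q2 2022)Q(Q2 2022) = 2.38×94 + 2.24×35 + 1.01×442 + 13.42×34 = 223.72 + 78.4 + 446.42 + 456.28 = 1204.82
link = 1281.58/1204.82 = 1.063711
Chained index = 100 × 0.979383 × 1.063711 = 104.1780

104.18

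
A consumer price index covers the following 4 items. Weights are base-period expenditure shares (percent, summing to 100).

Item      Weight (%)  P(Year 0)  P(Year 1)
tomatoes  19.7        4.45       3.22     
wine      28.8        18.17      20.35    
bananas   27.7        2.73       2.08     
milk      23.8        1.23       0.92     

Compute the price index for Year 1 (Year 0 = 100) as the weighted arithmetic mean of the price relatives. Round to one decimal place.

tomatoes: 19.7 × (3.22/4.45) = 19.7 × 0.723596 = 14.2548
wine: 28.8 × (20.35/18.17) = 28.8 × 1.119978 = 32.2554
bananas: 27.7 × (2.08/2.73) = 27.7 × 0.761905 = 21.1048
milk: 23.8 × (0.92/1.23) = 23.8 × 0.747967 = 17.8016
Index = Σ wᵢ·(p₁ᵢ/p₀ᵢ) = 14.2548 + 32.2554 + 21.1048 + 17.8016 = 85.4166

85.4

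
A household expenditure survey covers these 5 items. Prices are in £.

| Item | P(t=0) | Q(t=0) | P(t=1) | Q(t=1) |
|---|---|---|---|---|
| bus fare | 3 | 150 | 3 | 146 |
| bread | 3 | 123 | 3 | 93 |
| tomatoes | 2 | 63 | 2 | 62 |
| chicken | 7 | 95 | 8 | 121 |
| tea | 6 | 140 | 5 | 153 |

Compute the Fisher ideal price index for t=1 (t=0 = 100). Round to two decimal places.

Laspeyres component (base-period weights):
ΣP(t=1)Q(t=0) = 3×150 + 3×123 + 2×63 + 8×95 + 5×140 = 450 + 369 + 126 + 760 + 700 = 2405
ΣP(t=0)Q(t=0) = 3×150 + 3×123 + 2×63 + 7×95 + 6×140 = 450 + 369 + 126 + 665 + 840 = 2450
L = 2405 / 2450 × 100 = 98.1633
Paasche component (current-period weights):
ΣP(t=1)Q(t=1) = 3×146 + 3×93 + 2×62 + 8×121 + 5×153 = 438 + 279 + 124 + 968 + 765 = 2574
ΣP(t=0)Q(t=1) = 3×146 + 3×93 + 2×62 + 7×121 + 6×153 = 438 + 279 + 124 + 847 + 918 = 2606
P = 2574 / 2606 × 100 = 98.7721
Fisher = √(L × P) = √(98.1633 × 98.7721) = 98.4672

98.47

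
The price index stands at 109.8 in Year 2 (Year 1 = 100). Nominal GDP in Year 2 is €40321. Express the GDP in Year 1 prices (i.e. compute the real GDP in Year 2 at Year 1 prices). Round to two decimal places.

36722.22

Real = Nominal ÷ (Index/100) = 40321 ÷ (109.8/100)
     = 40321 ÷ 1.098 = 36722.2222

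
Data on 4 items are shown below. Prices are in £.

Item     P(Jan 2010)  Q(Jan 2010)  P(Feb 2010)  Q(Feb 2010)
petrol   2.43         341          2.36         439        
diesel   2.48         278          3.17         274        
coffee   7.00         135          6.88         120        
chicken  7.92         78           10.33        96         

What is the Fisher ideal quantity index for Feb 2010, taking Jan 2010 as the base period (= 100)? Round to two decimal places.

108.72

Laspeyres component (base-period weights):
ΣP(Jan 2010)Q(Feb 2010) = 2.43×439 + 2.48×274 + 7.00×120 + 7.92×96 = 1066.77 + 679.52 + 840 + 760.32 = 3346.61
ΣP(Jan 2010)Q(Jan 2010) = 2.43×341 + 2.48×278 + 7.00×135 + 7.92×78 = 828.63 + 689.44 + 945 + 617.76 = 3080.83
L = 3346.61 / 3080.83 × 100 = 108.6269
Paasche component (current-period weights):
ΣP(Feb 2010)Q(Feb 2010) = 2.36×439 + 3.17×274 + 6.88×120 + 10.33×96 = 1036.04 + 868.58 + 825.6 + 991.68 = 3721.9
ΣP(Feb 2010)Q(Jan 2010) = 2.36×341 + 3.17×278 + 6.88×135 + 10.33×78 = 804.76 + 881.26 + 928.8 + 805.74 = 3420.56
P = 3721.9 / 3420.56 × 100 = 108.8097
Fisher = √(L × P) = √(108.6269 × 108.8097) = 108.7182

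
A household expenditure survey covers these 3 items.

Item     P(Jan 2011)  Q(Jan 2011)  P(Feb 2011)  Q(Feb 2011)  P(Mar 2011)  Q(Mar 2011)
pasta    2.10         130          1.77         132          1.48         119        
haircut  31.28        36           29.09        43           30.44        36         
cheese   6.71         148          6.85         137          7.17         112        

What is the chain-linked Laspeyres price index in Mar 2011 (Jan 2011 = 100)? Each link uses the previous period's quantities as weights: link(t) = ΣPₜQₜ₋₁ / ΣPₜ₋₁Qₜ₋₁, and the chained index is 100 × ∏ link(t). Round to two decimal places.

Link Jan 2011→Feb 2011:
ΣP(Feb 2011)Q(Jan 2011) = 1.77×130 + 29.09×36 + 6.85×148 = 230.1 + 1047.24 + 1013.8 = 2291.14
ΣP(Jan 2011)Q(Jan 2011) = 2.10×130 + 31.28×36 + 6.71×148 = 273 + 1126.08 + 993.08 = 2392.16
link = 2291.14/2392.16 = 0.957770
Link Feb 2011→Mar 2011:
ΣP(Mar 2011)Q(Feb 2011) = 1.48×132 + 30.44×43 + 7.17×137 = 195.36 + 1308.92 + 982.29 = 2486.57
ΣP(Feb 2011)Q(Feb 2011) = 1.77×132 + 29.09×43 + 6.85×137 = 233.64 + 1250.87 + 938.45 = 2422.96
link = 2486.57/2422.96 = 1.026253
Chained index = 100 × 0.957770 × 1.026253 = 98.2915

98.29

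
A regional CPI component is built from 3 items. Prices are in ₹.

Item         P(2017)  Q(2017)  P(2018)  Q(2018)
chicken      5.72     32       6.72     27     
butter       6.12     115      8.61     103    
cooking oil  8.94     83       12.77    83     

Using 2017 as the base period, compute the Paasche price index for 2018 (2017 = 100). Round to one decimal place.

139.4

Paasche price index uses current-period quantities as weights.
ΣP(2018)·Q(2018) = 6.72×27 + 8.61×103 + 12.77×83 = 181.44 + 886.83 + 1059.91 = 2128.18
ΣP(2017)·Q(2018) = 5.72×27 + 6.12×103 + 8.94×83 = 154.44 + 630.36 + 742.02 = 1526.82
Index = 2128.18 / 1526.82 × 100 = 139.3864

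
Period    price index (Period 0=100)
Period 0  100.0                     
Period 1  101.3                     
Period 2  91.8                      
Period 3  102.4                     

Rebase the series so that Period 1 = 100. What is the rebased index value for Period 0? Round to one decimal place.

98.7

Rebased(Period 0) = 100.0 / 101.3 × 100 = 98.7167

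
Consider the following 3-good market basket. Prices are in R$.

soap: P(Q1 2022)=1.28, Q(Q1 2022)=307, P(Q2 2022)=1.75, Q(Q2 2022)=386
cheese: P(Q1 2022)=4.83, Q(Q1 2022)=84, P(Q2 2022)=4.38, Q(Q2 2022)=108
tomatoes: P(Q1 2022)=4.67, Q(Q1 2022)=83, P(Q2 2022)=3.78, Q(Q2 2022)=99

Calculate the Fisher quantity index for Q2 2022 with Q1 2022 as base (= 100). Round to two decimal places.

124.76

Laspeyres component (base-period weights):
ΣP(Q1 2022)Q(Q2 2022) = 1.28×386 + 4.83×108 + 4.67×99 = 494.08 + 521.64 + 462.33 = 1478.05
ΣP(Q1 2022)Q(Q1 2022) = 1.28×307 + 4.83×84 + 4.67×83 = 392.96 + 405.72 + 387.61 = 1186.29
L = 1478.05 / 1186.29 × 100 = 124.5943
Paasche component (current-period weights):
ΣP(Q2 2022)Q(Q2 2022) = 1.75×386 + 4.38×108 + 3.78×99 = 675.5 + 473.04 + 374.22 = 1522.76
ΣP(Q2 2022)Q(Q1 2022) = 1.75×307 + 4.38×84 + 3.78×83 = 537.25 + 367.92 + 313.74 = 1218.91
P = 1522.76 / 1218.91 × 100 = 124.9280
Fisher = √(L × P) = √(124.5943 × 124.9280) = 124.7611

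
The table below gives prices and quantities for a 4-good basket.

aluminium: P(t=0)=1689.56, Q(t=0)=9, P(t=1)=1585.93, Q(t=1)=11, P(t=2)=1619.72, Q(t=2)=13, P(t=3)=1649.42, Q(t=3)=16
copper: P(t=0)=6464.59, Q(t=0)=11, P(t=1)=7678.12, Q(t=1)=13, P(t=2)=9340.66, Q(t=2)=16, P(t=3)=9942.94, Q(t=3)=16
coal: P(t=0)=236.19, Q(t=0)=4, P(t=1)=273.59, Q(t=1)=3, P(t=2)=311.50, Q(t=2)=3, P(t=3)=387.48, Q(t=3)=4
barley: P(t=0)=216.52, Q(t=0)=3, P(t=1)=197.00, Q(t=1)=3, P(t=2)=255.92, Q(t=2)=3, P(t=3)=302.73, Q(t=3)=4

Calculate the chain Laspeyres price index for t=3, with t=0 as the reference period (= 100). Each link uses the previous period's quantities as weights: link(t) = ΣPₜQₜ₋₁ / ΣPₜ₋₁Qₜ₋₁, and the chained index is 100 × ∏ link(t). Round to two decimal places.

Link t=0→t=1:
ΣP(t=1)Q(t=0) = 1585.93×9 + 7678.12×11 + 273.59×4 + 197.00×3 = 14273.37 + 84459.32 + 1094.36 + 591 = 100418.05
ΣP(t=0)Q(t=0) = 1689.56×9 + 6464.59×11 + 236.19×4 + 216.52×3 = 15206.04 + 71110.49 + 944.76 + 649.56 = 87910.85
link = 100418.05/87910.85 = 1.142271
Link t=1→t=2:
ΣP(t=2)Q(t=1) = 1619.72×11 + 9340.66×13 + 311.50×3 + 255.92×3 = 17816.92 + 121428.58 + 934.5 + 767.76 = 140947.76
ΣP(t=1)Q(t=1) = 1585.93×11 + 7678.12×13 + 273.59×3 + 197.00×3 = 17445.23 + 99815.56 + 820.77 + 591 = 118672.56
link = 140947.76/118672.56 = 1.187703
Link t=2→t=3:
ΣP(t=3)Q(t=2) = 1649.42×13 + 9942.94×16 + 387.48×3 + 302.73×3 = 21442.46 + 159087.04 + 1162.44 + 908.19 = 182600.13
ΣP(t=2)Q(t=2) = 1619.72×13 + 9340.66×16 + 311.50×3 + 255.92×3 = 21056.36 + 149450.56 + 934.5 + 767.76 = 172209.18
link = 182600.13/172209.18 = 1.060339
Chained index = 100 × 1.142271 × 1.187703 × 1.060339 = 143.8540

143.85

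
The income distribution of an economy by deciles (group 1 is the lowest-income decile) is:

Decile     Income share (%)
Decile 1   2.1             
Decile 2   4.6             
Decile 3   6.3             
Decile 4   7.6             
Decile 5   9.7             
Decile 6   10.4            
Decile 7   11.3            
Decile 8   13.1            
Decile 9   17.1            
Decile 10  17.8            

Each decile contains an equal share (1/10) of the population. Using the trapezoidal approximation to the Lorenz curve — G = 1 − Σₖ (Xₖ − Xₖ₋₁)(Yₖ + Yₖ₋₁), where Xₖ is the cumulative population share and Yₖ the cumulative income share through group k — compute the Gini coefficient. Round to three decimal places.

0.275

Cumulative income shares Yₖ: 0.0210, 0.0670, 0.1300, 0.2060, 0.3030, 0.4070, 0.5200, 0.6510, 0.8220, 1.0000
Σ (Xₖ−Xₖ₋₁)(Yₖ+Yₖ₋₁) = (1/10)(0.0210+0.0000) + (1/10)(0.0670+0.0210) + (1/10)(0.1300+0.0670) + (1/10)(0.2060+0.1300) + (1/10)(0.3030+0.2060) + (1/10)(0.4070+0.3030) + (1/10)(0.5200+0.4070) + (1/10)(0.6510+0.5200) + (1/10)(0.8220+0.6510) + (1/10)(1.0000+0.8220)
  = 0.0021 + 0.0088 + 0.0197 + 0.0336 + 0.0509 + 0.0710 + 0.0927 + 0.1171 + 0.1473 + 0.1822 = 0.7254
G = 1 − 0.7254 = 0.2746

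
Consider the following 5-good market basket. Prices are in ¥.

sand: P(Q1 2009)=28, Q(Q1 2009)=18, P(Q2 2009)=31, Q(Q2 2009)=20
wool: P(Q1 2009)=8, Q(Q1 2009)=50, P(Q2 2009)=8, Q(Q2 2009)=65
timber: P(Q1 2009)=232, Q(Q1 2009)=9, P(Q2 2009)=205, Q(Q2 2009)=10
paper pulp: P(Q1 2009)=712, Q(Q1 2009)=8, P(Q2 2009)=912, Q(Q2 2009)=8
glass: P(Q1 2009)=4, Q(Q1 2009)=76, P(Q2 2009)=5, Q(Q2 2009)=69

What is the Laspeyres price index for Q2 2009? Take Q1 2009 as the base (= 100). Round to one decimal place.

116.5

Laspeyres price index uses base-period quantities as weights.
ΣP(Q2 2009)·Q(Q1 2009) = 31×18 + 8×50 + 205×9 + 912×8 + 5×76 = 558 + 400 + 1845 + 7296 + 380 = 10479
ΣP(Q1 2009)·Q(Q1 2009) = 28×18 + 8×50 + 232×9 + 712×8 + 4×76 = 504 + 400 + 2088 + 5696 + 304 = 8992
Index = 10479 / 8992 × 100 = 116.5369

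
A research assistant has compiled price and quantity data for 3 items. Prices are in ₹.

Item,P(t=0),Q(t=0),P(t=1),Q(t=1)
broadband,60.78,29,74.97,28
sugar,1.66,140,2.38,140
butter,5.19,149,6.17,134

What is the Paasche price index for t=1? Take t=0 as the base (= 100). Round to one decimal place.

Paasche price index uses current-period quantities as weights.
ΣP(t=1)·Q(t=1) = 74.97×28 + 2.38×140 + 6.17×134 = 2099.16 + 333.2 + 826.78 = 3259.14
ΣP(t=0)·Q(t=1) = 60.78×28 + 1.66×140 + 5.19×134 = 1701.84 + 232.4 + 695.46 = 2629.7
Index = 3259.14 / 2629.7 × 100 = 123.9358

123.9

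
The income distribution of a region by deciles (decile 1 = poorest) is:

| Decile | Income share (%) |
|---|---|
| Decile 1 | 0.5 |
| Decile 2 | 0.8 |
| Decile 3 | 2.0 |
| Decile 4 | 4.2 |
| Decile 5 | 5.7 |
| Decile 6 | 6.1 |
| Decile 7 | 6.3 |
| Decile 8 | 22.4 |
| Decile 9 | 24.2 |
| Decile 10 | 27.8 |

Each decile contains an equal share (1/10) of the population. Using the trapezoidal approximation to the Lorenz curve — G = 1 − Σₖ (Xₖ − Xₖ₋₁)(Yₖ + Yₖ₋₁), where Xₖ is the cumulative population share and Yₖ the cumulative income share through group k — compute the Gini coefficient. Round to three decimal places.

Cumulative income shares Yₖ: 0.0050, 0.0130, 0.0330, 0.0750, 0.1320, 0.1930, 0.2560, 0.4800, 0.7220, 1.0000
Σ (Xₖ−Xₖ₋₁)(Yₖ+Yₖ₋₁) = (1/10)(0.0050+0.0000) + (1/10)(0.0130+0.0050) + (1/10)(0.0330+0.0130) + (1/10)(0.0750+0.0330) + (1/10)(0.1320+0.0750) + (1/10)(0.1930+0.1320) + (1/10)(0.2560+0.1930) + (1/10)(0.4800+0.2560) + (1/10)(0.7220+0.4800) + (1/10)(1.0000+0.7220)
  = 0.0005 + 0.0018 + 0.0046 + 0.0108 + 0.0207 + 0.0325 + 0.0449 + 0.0736 + 0.1202 + 0.1722 = 0.4818
G = 1 − 0.4818 = 0.5182

0.518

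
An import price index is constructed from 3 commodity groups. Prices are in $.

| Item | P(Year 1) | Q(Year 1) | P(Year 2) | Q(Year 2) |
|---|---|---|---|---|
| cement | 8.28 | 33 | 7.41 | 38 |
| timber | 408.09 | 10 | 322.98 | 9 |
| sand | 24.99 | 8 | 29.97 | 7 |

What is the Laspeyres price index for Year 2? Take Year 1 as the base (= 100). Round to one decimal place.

Laspeyres price index uses base-period quantities as weights.
ΣP(Year 2)·Q(Year 1) = 7.41×33 + 322.98×10 + 29.97×8 = 244.53 + 3229.8 + 239.76 = 3714.09
ΣP(Year 1)·Q(Year 1) = 8.28×33 + 408.09×10 + 24.99×8 = 273.24 + 4080.9 + 199.92 = 4554.06
Index = 3714.09 / 4554.06 × 100 = 81.5556

81.6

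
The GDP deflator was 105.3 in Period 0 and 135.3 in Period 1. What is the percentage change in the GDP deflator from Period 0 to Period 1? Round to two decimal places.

Change = (135.3 − 105.3) / 105.3 × 100
       = 30.0 / 105.3 × 100 = 28.4900%

28.49%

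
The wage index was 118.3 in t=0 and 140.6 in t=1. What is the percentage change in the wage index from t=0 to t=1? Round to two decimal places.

Change = (140.6 − 118.3) / 118.3 × 100
       = 22.3 / 118.3 × 100 = 18.8504%

18.85%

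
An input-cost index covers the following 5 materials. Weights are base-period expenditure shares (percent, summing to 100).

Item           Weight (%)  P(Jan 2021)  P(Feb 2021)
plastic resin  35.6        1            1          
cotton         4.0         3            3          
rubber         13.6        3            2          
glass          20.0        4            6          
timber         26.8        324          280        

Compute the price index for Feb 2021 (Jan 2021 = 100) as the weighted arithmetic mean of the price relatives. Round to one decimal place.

101.8

plastic resin: 35.6 × (1/1) = 35.6 × 1.000000 = 35.6000
cotton: 4.0 × (3/3) = 4.0 × 1.000000 = 4.0000
rubber: 13.6 × (2/3) = 13.6 × 0.666667 = 9.0667
glass: 20.0 × (6/4) = 20.0 × 1.500000 = 30.0000
timber: 26.8 × (280/324) = 26.8 × 0.864198 = 23.1605
Index = Σ wᵢ·(p₁ᵢ/p₀ᵢ) = 35.6000 + 4.0000 + 9.0667 + 30.0000 + 23.1605 = 101.8272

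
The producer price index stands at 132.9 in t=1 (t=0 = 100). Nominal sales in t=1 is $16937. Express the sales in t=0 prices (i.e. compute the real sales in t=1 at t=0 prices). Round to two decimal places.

12744.17

Real = Nominal ÷ (Index/100) = 16937 ÷ (132.9/100)
     = 16937 ÷ 1.329 = 12744.1685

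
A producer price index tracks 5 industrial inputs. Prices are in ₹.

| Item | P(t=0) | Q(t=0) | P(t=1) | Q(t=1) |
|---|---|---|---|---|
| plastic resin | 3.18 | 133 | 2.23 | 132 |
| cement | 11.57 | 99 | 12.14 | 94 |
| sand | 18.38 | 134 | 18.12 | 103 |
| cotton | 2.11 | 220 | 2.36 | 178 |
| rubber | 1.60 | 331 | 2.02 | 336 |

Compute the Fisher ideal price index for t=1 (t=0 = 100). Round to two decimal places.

101.90

Laspeyres component (base-period weights):
ΣP(t=1)Q(t=0) = 2.23×133 + 12.14×99 + 18.12×134 + 2.36×220 + 2.02×331 = 296.59 + 1201.86 + 2428.08 + 519.2 + 668.62 = 5114.35
ΣP(t=0)Q(t=0) = 3.18×133 + 11.57×99 + 18.38×134 + 2.11×220 + 1.60×331 = 422.94 + 1145.43 + 2462.92 + 464.2 + 529.6 = 5025.09
L = 5114.35 / 5025.09 × 100 = 101.7763
Paasche component (current-period weights):
ΣP(t=1)Q(t=1) = 2.23×132 + 12.14×94 + 18.12×103 + 2.36×178 + 2.02×336 = 294.36 + 1141.16 + 1866.36 + 420.08 + 678.72 = 4400.68
ΣP(t=0)Q(t=1) = 3.18×132 + 11.57×94 + 18.38×103 + 2.11×178 + 1.60×336 = 419.76 + 1087.58 + 1893.14 + 375.58 + 537.6 = 4313.66
P = 4400.68 / 4313.66 × 100 = 102.0173
Fisher = √(L × P) = √(101.7763 × 102.0173) = 101.8967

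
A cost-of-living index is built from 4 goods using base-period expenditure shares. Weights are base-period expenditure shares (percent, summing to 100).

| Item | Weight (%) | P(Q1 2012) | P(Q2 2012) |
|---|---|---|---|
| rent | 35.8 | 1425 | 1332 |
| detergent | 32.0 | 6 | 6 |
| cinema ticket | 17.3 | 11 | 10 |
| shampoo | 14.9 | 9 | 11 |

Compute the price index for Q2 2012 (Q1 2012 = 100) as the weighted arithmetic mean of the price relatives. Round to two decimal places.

99.40

rent: 35.8 × (1332/1425) = 35.8 × 0.934737 = 33.4636
detergent: 32.0 × (6/6) = 32.0 × 1.000000 = 32.0000
cinema ticket: 17.3 × (10/11) = 17.3 × 0.909091 = 15.7273
shampoo: 14.9 × (11/9) = 14.9 × 1.222222 = 18.2111
Index = Σ wᵢ·(p₁ᵢ/p₀ᵢ) = 33.4636 + 32.0000 + 15.7273 + 18.2111 = 99.4020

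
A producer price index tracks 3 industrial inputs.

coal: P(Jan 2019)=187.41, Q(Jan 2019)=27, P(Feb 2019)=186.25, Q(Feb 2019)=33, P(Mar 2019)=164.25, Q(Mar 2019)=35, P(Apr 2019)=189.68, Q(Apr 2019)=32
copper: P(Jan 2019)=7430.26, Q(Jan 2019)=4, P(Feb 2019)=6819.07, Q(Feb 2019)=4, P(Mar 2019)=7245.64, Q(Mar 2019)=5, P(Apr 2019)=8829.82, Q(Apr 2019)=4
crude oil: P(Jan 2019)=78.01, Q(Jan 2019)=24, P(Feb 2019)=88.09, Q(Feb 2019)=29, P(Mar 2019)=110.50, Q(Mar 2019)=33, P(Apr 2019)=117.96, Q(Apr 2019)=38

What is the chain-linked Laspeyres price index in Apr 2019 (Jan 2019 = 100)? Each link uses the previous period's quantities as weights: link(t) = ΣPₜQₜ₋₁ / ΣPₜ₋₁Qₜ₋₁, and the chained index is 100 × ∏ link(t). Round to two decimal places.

Link Jan 2019→Feb 2019:
ΣP(Feb 2019)Q(Jan 2019) = 186.25×27 + 6819.07×4 + 88.09×24 = 5028.75 + 27276.28 + 2114.16 = 34419.19
ΣP(Jan 2019)Q(Jan 2019) = 187.41×27 + 7430.26×4 + 78.01×24 = 5060.07 + 29721.04 + 1872.24 = 36653.35
link = 34419.19/36653.35 = 0.939046
Link Feb 2019→Mar 2019:
ΣP(Mar 2019)Q(Feb 2019) = 164.25×33 + 7245.64×4 + 110.50×29 = 5420.25 + 28982.56 + 3204.5 = 37607.31
ΣP(Feb 2019)Q(Feb 2019) = 186.25×33 + 6819.07×4 + 88.09×29 = 6146.25 + 27276.28 + 2554.61 = 35977.14
link = 37607.31/35977.14 = 1.045311
Link Mar 2019→Apr 2019:
ΣP(Apr 2019)Q(Mar 2019) = 189.68×35 + 8829.82×5 + 117.96×33 = 6638.8 + 44149.1 + 3892.68 = 54680.58
ΣP(Mar 2019)Q(Mar 2019) = 164.25×35 + 7245.64×5 + 110.50×33 = 5748.75 + 36228.2 + 3646.5 = 45623.45
link = 54680.58/45623.45 = 1.198519
Chained index = 100 × 0.939046 × 1.045311 × 1.198519 = 117.6461

117.65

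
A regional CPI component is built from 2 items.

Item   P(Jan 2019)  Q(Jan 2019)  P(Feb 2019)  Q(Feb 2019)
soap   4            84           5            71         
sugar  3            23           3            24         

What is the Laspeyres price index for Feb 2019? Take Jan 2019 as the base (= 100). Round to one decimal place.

Laspeyres price index uses base-period quantities as weights.
ΣP(Feb 2019)·Q(Jan 2019) = 5×84 + 3×23 = 420 + 69 = 489
ΣP(Jan 2019)·Q(Jan 2019) = 4×84 + 3×23 = 336 + 69 = 405
Index = 489 / 405 × 100 = 120.7407

120.7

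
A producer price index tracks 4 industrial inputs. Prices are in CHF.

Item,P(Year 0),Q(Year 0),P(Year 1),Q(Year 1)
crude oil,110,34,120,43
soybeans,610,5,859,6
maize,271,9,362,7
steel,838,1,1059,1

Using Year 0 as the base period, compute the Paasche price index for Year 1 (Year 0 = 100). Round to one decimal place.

125.0

Paasche price index uses current-period quantities as weights.
ΣP(Year 1)·Q(Year 1) = 120×43 + 859×6 + 362×7 + 1059×1 = 5160 + 5154 + 2534 + 1059 = 13907
ΣP(Year 0)·Q(Year 1) = 110×43 + 610×6 + 271×7 + 838×1 = 4730 + 3660 + 1897 + 838 = 11125
Index = 13907 / 11125 × 100 = 125.0067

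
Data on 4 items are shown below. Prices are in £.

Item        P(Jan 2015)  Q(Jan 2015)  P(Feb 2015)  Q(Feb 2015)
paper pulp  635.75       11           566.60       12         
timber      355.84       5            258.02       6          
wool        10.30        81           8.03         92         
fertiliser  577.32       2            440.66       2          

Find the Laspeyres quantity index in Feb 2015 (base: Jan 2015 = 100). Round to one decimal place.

Laspeyres quantity index uses base-period prices as weights.
ΣP(Jan 2015)·Q(Feb 2015) = 635.75×12 + 355.84×6 + 10.30×92 + 577.32×2 = 7629 + 2135.04 + 947.6 + 1154.64 = 11866.28
ΣP(Jan 2015)·Q(Jan 2015) = 635.75×11 + 355.84×5 + 10.30×81 + 577.32×2 = 6993.25 + 1779.2 + 834.3 + 1154.64 = 10761.39
Index = 11866.28 / 10761.39 × 100 = 110.2672

110.3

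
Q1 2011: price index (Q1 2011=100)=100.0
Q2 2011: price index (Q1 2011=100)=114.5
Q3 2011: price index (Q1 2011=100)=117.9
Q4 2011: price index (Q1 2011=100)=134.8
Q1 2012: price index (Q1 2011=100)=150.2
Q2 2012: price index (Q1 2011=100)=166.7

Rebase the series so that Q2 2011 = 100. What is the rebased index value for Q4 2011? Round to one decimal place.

Rebased(Q4 2011) = 134.8 / 114.5 × 100 = 117.7293

117.7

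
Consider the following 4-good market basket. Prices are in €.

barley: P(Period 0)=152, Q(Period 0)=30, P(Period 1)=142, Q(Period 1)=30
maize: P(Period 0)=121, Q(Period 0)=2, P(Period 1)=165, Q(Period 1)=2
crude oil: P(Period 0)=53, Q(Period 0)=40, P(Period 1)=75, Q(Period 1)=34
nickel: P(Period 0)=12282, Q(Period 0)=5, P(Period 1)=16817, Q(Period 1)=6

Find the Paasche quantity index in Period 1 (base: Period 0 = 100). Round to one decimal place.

Paasche quantity index uses current-period prices as weights.
ΣP(Period 1)·Q(Period 1) = 142×30 + 165×2 + 75×34 + 16817×6 = 4260 + 330 + 2550 + 100902 = 108042
ΣP(Period 1)·Q(Period 0) = 142×30 + 165×2 + 75×40 + 16817×5 = 4260 + 330 + 3000 + 84085 = 91675
Index = 108042 / 91675 × 100 = 117.8533

117.9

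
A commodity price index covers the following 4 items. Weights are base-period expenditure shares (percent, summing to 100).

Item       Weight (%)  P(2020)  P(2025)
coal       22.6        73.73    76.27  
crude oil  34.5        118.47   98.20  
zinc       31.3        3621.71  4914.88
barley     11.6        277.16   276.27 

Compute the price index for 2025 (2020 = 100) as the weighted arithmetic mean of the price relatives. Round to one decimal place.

coal: 22.6 × (76.27/73.73) = 22.6 × 1.034450 = 23.3786
crude oil: 34.5 × (98.20/118.47) = 34.5 × 0.828902 = 28.5971
zinc: 31.3 × (4914.88/3621.71) = 31.3 × 1.357061 = 42.4760
barley: 11.6 × (276.27/277.16) = 11.6 × 0.996789 = 11.5628
Index = Σ wᵢ·(p₁ᵢ/p₀ᵢ) = 23.3786 + 28.5971 + 42.4760 + 11.5628 = 106.0144

106.0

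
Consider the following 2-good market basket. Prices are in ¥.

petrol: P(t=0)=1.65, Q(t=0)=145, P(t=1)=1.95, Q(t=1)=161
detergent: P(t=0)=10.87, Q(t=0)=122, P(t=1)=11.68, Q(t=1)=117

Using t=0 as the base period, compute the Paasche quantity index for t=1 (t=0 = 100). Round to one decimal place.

98.4

Paasche quantity index uses current-period prices as weights.
ΣP(t=1)·Q(t=1) = 1.95×161 + 11.68×117 = 313.95 + 1366.56 = 1680.51
ΣP(t=1)·Q(t=0) = 1.95×145 + 11.68×122 = 282.75 + 1424.96 = 1707.71
Index = 1680.51 / 1707.71 × 100 = 98.4072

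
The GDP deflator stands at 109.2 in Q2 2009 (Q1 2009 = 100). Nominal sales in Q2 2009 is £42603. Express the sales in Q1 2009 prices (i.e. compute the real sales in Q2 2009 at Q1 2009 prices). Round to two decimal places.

Real = Nominal ÷ (Index/100) = 42603 ÷ (109.2/100)
     = 42603 ÷ 1.092 = 39013.7363

39013.74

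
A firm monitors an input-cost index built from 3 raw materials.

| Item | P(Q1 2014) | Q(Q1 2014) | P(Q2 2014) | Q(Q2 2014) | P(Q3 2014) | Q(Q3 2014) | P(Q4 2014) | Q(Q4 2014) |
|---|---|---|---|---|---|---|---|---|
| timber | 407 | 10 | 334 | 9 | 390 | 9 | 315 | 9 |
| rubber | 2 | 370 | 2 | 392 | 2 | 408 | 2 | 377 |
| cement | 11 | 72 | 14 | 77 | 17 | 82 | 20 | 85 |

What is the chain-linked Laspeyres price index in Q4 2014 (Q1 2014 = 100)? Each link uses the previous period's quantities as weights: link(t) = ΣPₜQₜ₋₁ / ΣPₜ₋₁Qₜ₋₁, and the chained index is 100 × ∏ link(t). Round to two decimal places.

Link Q1 2014→Q2 2014:
ΣP(Q2 2014)Q(Q1 2014) = 334×10 + 2×370 + 14×72 = 3340 + 740 + 1008 = 5088
ΣP(Q1 2014)Q(Q1 2014) = 407×10 + 2×370 + 11×72 = 4070 + 740 + 792 = 5602
link = 5088/5602 = 0.908247
Link Q2 2014→Q3 2014:
ΣP(Q3 2014)Q(Q2 2014) = 390×9 + 2×392 + 17×77 = 3510 + 784 + 1309 = 5603
ΣP(Q2 2014)Q(Q2 2014) = 334×9 + 2×392 + 14×77 = 3006 + 784 + 1078 = 4868
link = 5603/4868 = 1.150986
Link Q3 2014→Q4 2014:
ΣP(Q4 2014)Q(Q3 2014) = 315×9 + 2×408 + 20×82 = 2835 + 816 + 1640 = 5291
ΣP(Q3 2014)Q(Q3 2014) = 390×9 + 2×408 + 17×82 = 3510 + 816 + 1394 = 5720
link = 5291/5720 = 0.925000
Chained index = 100 × 0.908247 × 1.150986 × 0.925000 = 96.6976

96.70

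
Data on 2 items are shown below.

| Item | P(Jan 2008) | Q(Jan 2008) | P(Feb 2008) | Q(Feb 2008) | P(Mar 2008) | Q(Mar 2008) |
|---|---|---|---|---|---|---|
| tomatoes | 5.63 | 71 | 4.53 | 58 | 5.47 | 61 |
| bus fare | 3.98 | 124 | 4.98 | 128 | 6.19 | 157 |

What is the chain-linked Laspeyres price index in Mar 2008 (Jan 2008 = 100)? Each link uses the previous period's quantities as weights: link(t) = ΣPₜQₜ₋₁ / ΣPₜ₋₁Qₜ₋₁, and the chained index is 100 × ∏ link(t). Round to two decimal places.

Link Jan 2008→Feb 2008:
ΣP(Feb 2008)Q(Jan 2008) = 4.53×71 + 4.98×124 = 321.63 + 617.52 = 939.15
ΣP(Jan 2008)Q(Jan 2008) = 5.63×71 + 3.98×124 = 399.73 + 493.52 = 893.25
link = 939.15/893.25 = 1.051385
Link Feb 2008→Mar 2008:
ΣP(Mar 2008)Q(Feb 2008) = 5.47×58 + 6.19×128 = 317.26 + 792.32 = 1109.58
ΣP(Feb 2008)Q(Feb 2008) = 4.53×58 + 4.98×128 = 262.74 + 637.44 = 900.18
link = 1109.58/900.18 = 1.232620
Chained index = 100 × 1.051385 × 1.232620 = 129.5959

129.60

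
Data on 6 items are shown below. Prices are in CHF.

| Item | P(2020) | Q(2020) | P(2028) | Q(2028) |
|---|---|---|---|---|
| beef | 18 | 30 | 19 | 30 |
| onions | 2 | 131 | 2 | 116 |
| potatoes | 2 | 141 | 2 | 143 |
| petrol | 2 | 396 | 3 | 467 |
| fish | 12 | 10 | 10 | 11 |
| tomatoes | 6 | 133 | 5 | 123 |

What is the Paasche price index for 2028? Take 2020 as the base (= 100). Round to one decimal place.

112.3

Paasche price index uses current-period quantities as weights.
ΣP(2028)·Q(2028) = 19×30 + 2×116 + 2×143 + 3×467 + 10×11 + 5×123 = 570 + 232 + 286 + 1401 + 110 + 615 = 3214
ΣP(2020)·Q(2028) = 18×30 + 2×116 + 2×143 + 2×467 + 12×11 + 6×123 = 540 + 232 + 286 + 934 + 132 + 738 = 2862
Index = 3214 / 2862 × 100 = 112.2991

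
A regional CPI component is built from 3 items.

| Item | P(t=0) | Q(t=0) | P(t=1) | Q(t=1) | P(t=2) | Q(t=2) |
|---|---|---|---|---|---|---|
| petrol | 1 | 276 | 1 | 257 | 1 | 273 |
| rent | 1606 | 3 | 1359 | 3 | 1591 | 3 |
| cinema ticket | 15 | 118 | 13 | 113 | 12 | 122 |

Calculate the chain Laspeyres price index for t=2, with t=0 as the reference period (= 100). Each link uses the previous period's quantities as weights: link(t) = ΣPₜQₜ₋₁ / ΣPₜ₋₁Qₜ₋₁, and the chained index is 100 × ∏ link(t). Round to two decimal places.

94.38

Link t=0→t=1:
ΣP(t=1)Q(t=0) = 1×276 + 1359×3 + 13×118 = 276 + 4077 + 1534 = 5887
ΣP(t=0)Q(t=0) = 1×276 + 1606×3 + 15×118 = 276 + 4818 + 1770 = 6864
link = 5887/6864 = 0.857663
Link t=1→t=2:
ΣP(t=2)Q(t=1) = 1×257 + 1591×3 + 12×113 = 257 + 4773 + 1356 = 6386
ΣP(t=1)Q(t=1) = 1×257 + 1359×3 + 13×113 = 257 + 4077 + 1469 = 5803
link = 6386/5803 = 1.100465
Chained index = 100 × 0.857663 × 1.100465 = 94.3829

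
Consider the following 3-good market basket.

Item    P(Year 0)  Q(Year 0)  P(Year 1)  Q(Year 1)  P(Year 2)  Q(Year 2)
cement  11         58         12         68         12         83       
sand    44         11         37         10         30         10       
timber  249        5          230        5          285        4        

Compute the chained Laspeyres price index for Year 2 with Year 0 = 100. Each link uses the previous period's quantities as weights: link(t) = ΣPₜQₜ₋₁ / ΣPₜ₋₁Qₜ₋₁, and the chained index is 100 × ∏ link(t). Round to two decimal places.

Link Year 0→Year 1:
ΣP(Year 1)Q(Year 0) = 12×58 + 37×11 + 230×5 = 696 + 407 + 1150 = 2253
ΣP(Year 0)Q(Year 0) = 11×58 + 44×11 + 249×5 = 638 + 484 + 1245 = 2367
link = 2253/2367 = 0.951838
Link Year 1→Year 2:
ΣP(Year 2)Q(Year 1) = 12×68 + 30×10 + 285×5 = 816 + 300 + 1425 = 2541
ΣP(Year 1)Q(Year 1) = 12×68 + 37×10 + 230×5 = 816 + 370 + 1150 = 2336
link = 2541/2336 = 1.087757
Chained index = 100 × 0.951838 × 1.087757 = 103.5368

103.54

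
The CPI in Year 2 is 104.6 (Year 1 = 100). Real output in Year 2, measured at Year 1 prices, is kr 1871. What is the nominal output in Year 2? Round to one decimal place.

Nominal = Real × (Index/100) = 1871 × (104.6/100)
        = 1871 × 1.046 = 1957.0660

1957.1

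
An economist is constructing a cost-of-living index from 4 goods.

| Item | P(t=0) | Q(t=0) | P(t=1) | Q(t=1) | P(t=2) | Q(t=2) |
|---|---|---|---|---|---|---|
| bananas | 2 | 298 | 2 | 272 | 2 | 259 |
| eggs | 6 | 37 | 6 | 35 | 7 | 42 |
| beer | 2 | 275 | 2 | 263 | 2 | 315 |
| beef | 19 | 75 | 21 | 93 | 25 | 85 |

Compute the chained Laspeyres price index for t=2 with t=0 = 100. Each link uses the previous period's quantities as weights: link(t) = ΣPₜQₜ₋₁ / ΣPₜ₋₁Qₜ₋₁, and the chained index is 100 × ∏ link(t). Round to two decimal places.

Link t=0→t=1:
ΣP(t=1)Q(t=0) = 2×298 + 6×37 + 2×275 + 21×75 = 596 + 222 + 550 + 1575 = 2943
ΣP(t=0)Q(t=0) = 2×298 + 6×37 + 2×275 + 19×75 = 596 + 222 + 550 + 1425 = 2793
link = 2943/2793 = 1.053706
Link t=1→t=2:
ΣP(t=2)Q(t=1) = 2×272 + 7×35 + 2×263 + 25×93 = 544 + 245 + 526 + 2325 = 3640
ΣP(t=1)Q(t=1) = 2×272 + 6×35 + 2×263 + 21×93 = 544 + 210 + 526 + 1953 = 3233
link = 3640/3233 = 1.125889
Chained index = 100 × 1.053706 × 1.125889 = 118.6356

118.64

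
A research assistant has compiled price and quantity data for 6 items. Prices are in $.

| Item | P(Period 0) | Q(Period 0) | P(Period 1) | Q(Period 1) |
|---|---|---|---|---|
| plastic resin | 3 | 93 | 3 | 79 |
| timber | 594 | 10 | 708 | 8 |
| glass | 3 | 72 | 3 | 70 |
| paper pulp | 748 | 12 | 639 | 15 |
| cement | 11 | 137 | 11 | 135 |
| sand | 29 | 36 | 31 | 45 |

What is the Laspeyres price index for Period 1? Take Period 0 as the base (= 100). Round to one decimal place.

Laspeyres price index uses base-period quantities as weights.
ΣP(Period 1)·Q(Period 0) = 3×93 + 708×10 + 3×72 + 639×12 + 11×137 + 31×36 = 279 + 7080 + 216 + 7668 + 1507 + 1116 = 17866
ΣP(Period 0)·Q(Period 0) = 3×93 + 594×10 + 3×72 + 748×12 + 11×137 + 29×36 = 279 + 5940 + 216 + 8976 + 1507 + 1044 = 17962
Index = 17866 / 17962 × 100 = 99.4655

99.5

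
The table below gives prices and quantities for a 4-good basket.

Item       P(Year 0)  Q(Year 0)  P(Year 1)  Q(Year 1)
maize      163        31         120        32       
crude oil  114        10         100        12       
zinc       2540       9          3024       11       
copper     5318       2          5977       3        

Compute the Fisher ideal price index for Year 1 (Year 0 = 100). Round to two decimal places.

Laspeyres component (base-period weights):
ΣP(Year 1)Q(Year 0) = 120×31 + 100×10 + 3024×9 + 5977×2 = 3720 + 1000 + 27216 + 11954 = 43890
ΣP(Year 0)Q(Year 0) = 163×31 + 114×10 + 2540×9 + 5318×2 = 5053 + 1140 + 22860 + 10636 = 39689
L = 43890 / 39689 × 100 = 110.5848
Paasche component (current-period weights):
ΣP(Year 1)Q(Year 1) = 120×32 + 100×12 + 3024×11 + 5977×3 = 3840 + 1200 + 33264 + 17931 = 56235
ΣP(Year 0)Q(Year 1) = 163×32 + 114×12 + 2540×11 + 5318×3 = 5216 + 1368 + 27940 + 15954 = 50478
P = 56235 / 50478 × 100 = 111.4050
Fisher = √(L × P) = √(110.5848 × 111.4050) = 110.9941

110.99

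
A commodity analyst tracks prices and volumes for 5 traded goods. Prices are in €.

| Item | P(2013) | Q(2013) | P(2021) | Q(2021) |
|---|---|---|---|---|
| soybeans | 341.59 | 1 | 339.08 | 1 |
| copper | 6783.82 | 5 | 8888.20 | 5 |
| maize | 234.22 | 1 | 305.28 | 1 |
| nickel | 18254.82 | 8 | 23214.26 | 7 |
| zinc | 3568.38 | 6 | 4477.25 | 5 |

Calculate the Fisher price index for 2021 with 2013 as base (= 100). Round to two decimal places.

Laspeyres component (base-period weights):
ΣP(2021)Q(2013) = 339.08×1 + 8888.20×5 + 305.28×1 + 23214.26×8 + 4477.25×6 = 339.08 + 44441 + 305.28 + 185714.08 + 26863.5 = 257662.94
ΣP(2013)Q(2013) = 341.59×1 + 6783.82×5 + 234.22×1 + 18254.82×8 + 3568.38×6 = 341.59 + 33919.1 + 234.22 + 146038.56 + 21410.28 = 201943.75
L = 257662.94 / 201943.75 × 100 = 127.5914
Paasche component (current-period weights):
ΣP(2021)Q(2021) = 339.08×1 + 8888.20×5 + 305.28×1 + 23214.26×7 + 4477.25×5 = 339.08 + 44441 + 305.28 + 162499.82 + 22386.25 = 229971.43
ΣP(2013)Q(2021) = 341.59×1 + 6783.82×5 + 234.22×1 + 18254.82×7 + 3568.38×5 = 341.59 + 33919.1 + 234.22 + 127783.74 + 17841.9 = 180120.55
P = 229971.43 / 180120.55 × 100 = 127.6764
Fisher = √(L × P) = √(127.5914 × 127.6764) = 127.6339

127.63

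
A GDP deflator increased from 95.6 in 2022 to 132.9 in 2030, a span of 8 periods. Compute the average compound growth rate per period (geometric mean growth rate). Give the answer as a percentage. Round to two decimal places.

4.20%

Growth factor = (132.9/95.6)^(1/8) = (1.390167)^(1/8) = 1.042038
Growth rate = 1.042038 − 1 = 0.042038 = 4.2038%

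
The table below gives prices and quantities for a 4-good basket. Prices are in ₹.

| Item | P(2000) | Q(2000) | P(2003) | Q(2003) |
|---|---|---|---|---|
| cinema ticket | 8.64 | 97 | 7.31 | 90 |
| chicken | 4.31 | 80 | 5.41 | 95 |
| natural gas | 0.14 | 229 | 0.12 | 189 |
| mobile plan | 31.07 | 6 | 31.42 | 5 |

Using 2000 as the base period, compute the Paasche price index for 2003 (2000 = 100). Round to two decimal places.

Paasche price index uses current-period quantities as weights.
ΣP(2003)·Q(2003) = 7.31×90 + 5.41×95 + 0.12×189 + 31.42×5 = 657.9 + 513.95 + 22.68 + 157.1 = 1351.63
ΣP(2000)·Q(2003) = 8.64×90 + 4.31×95 + 0.14×189 + 31.07×5 = 777.6 + 409.45 + 26.46 + 155.35 = 1368.86
Index = 1351.63 / 1368.86 × 100 = 98.7413

98.74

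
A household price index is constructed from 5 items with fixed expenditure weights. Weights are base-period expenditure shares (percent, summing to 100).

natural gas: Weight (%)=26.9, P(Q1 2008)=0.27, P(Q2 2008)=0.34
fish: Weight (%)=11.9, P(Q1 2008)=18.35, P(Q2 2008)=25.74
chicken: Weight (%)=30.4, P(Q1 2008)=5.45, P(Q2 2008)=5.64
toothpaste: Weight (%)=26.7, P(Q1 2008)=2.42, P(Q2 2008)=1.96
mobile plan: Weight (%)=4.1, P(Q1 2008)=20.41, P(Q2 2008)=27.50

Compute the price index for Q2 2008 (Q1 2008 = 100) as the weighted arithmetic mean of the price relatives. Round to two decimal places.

109.18

natural gas: 26.9 × (0.34/0.27) = 26.9 × 1.259259 = 33.8741
fish: 11.9 × (25.74/18.35) = 11.9 × 1.402725 = 16.6924
chicken: 30.4 × (5.64/5.45) = 30.4 × 1.034862 = 31.4598
toothpaste: 26.7 × (1.96/2.42) = 26.7 × 0.809917 = 21.6248
mobile plan: 4.1 × (27.50/20.41) = 4.1 × 1.347379 = 5.5243
Index = Σ wᵢ·(p₁ᵢ/p₀ᵢ) = 33.8741 + 16.6924 + 31.4598 + 21.6248 + 5.5243 = 109.1754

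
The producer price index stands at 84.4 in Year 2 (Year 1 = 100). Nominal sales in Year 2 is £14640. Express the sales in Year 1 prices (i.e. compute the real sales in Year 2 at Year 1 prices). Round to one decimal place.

17346.0

Real = Nominal ÷ (Index/100) = 14640 ÷ (84.4/100)
     = 14640 ÷ 0.844 = 17345.9716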